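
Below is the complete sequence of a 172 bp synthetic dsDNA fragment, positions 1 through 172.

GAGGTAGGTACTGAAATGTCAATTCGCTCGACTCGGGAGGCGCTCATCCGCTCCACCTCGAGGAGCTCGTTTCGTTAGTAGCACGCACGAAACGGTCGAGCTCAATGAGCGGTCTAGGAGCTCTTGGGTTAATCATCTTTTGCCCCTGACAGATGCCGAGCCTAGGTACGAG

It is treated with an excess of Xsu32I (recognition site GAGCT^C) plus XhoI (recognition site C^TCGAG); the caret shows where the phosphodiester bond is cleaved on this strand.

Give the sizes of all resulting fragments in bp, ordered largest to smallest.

57, 50, 35, 20, 10 bp

Xsu32I sites (GAGCTC) start at positions 63, 98, 118.
Xsu32I cuts after base 5 of each site (before the last base), so after positions 67, 102, 122.
The XhoI site (CTCGAG) starts at position 57.
XhoI cuts after the first base of each site, so after position 57.
Combined cut positions: 57, 67, 102, 122.
Linear molecule, 4 cuts → 5 fragments:
  1–57 → 57 bp
  58–67 → 10 bp
  68–102 → 35 bp
  103–122 → 20 bp
  123–172 → 50 bp
Sorted largest to smallest: 57, 50, 35, 20, 10 bp.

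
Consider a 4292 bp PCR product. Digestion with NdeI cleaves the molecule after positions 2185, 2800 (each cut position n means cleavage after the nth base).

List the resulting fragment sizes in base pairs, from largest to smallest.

2185, 1492, 615 bp

Linear molecule, 2 cuts → 3 fragments:
  2185 − 0 = 2185 bp
  2800 − 2185 = 615 bp
  4292 − 2800 = 1492 bp
Sorted largest to smallest: 2185, 1492, 615 bp.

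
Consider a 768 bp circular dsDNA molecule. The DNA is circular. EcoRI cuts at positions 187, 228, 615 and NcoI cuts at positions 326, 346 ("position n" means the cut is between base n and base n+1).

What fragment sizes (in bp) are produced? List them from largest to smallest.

Combined cut positions (sorted): 187, 228, 326, 346, 615.
Circular molecule, 5 cuts → 5 fragments:
  228 − 187 = 41 bp
  326 − 228 = 98 bp
  346 − 326 = 20 bp
  615 − 346 = 269 bp
  wrap: 768 − 615 + 187 = 340 bp
Sorted largest to smallest: 340, 269, 98, 41, 20 bp.

340, 269, 98, 41, 20 bp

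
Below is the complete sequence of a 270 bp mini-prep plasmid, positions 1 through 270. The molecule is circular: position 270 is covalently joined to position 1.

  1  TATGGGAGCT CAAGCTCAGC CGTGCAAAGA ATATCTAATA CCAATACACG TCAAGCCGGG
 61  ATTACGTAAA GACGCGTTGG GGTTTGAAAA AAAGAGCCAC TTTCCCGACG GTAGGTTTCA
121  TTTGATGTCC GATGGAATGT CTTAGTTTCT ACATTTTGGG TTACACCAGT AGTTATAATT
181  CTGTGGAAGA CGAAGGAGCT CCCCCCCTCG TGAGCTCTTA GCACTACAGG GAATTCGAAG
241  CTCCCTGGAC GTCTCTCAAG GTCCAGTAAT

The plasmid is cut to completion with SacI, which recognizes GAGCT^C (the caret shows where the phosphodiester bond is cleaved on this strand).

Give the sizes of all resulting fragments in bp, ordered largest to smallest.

190, 64, 16 bp

SacI sites (GAGCTC) start at positions 6, 196, 212.
SacI cuts after base 5 of each site (before the last base), so after positions 10, 200, 216.
Circular molecule, 3 cuts → 3 fragments:
  11–200 → 190 bp
  201–216 → 16 bp
  217–270 then 1–10 → 54 + 10 = 64 bp
Sorted largest to smallest: 190, 64, 16 bp.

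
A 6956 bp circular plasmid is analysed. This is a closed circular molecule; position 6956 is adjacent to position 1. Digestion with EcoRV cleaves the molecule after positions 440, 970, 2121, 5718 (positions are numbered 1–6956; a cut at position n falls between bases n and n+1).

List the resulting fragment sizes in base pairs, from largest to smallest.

3597, 1678, 1151, 530 bp

Circular molecule, 4 cuts → 4 fragments:
  970 − 440 = 530 bp
  2121 − 970 = 1151 bp
  5718 − 2121 = 3597 bp
  wrap: 6956 − 5718 + 440 = 1678 bp
Sorted largest to smallest: 3597, 1678, 1151, 530 bp.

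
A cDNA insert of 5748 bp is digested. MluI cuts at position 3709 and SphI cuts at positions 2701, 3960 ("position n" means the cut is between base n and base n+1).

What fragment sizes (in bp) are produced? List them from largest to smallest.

2701, 1788, 1008, 251 bp

Combined cut positions (sorted): 2701, 3709, 3960.
Linear molecule, 3 cuts → 4 fragments:
  2701 − 0 = 2701 bp
  3709 − 2701 = 1008 bp
  3960 − 3709 = 251 bp
  5748 − 3960 = 1788 bp
Sorted largest to smallest: 2701, 1788, 1008, 251 bp.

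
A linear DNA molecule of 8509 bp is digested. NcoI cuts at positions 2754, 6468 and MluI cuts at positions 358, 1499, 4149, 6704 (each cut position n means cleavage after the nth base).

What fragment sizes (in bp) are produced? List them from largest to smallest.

Combined cut positions (sorted): 358, 1499, 2754, 4149, 6468, 6704.
Linear molecule, 6 cuts → 7 fragments:
  358 − 0 = 358 bp
  1499 − 358 = 1141 bp
  2754 − 1499 = 1255 bp
  4149 − 2754 = 1395 bp
  6468 − 4149 = 2319 bp
  6704 − 6468 = 236 bp
  8509 − 6704 = 1805 bp
Sorted largest to smallest: 2319, 1805, 1395, 1255, 1141, 358, 236 bp.

2319, 1805, 1395, 1255, 1141, 358, 236 bp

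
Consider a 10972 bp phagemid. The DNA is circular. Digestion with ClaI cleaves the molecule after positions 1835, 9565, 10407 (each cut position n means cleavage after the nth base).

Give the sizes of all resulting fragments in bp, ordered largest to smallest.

Circular molecule, 3 cuts → 3 fragments:
  9565 − 1835 = 7730 bp
  10407 − 9565 = 842 bp
  wrap: 10972 − 10407 + 1835 = 2400 bp
Sorted largest to smallest: 7730, 2400, 842 bp.

7730, 2400, 842 bp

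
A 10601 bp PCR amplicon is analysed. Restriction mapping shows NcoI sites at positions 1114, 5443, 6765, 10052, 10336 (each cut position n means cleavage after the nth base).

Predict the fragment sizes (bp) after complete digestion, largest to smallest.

Linear molecule, 5 cuts → 6 fragments:
  1114 − 0 = 1114 bp
  5443 − 1114 = 4329 bp
  6765 − 5443 = 1322 bp
  10052 − 6765 = 3287 bp
  10336 − 10052 = 284 bp
  10601 − 10336 = 265 bp
Sorted largest to smallest: 4329, 3287, 1322, 1114, 284, 265 bp.

4329, 3287, 1322, 1114, 284, 265 bp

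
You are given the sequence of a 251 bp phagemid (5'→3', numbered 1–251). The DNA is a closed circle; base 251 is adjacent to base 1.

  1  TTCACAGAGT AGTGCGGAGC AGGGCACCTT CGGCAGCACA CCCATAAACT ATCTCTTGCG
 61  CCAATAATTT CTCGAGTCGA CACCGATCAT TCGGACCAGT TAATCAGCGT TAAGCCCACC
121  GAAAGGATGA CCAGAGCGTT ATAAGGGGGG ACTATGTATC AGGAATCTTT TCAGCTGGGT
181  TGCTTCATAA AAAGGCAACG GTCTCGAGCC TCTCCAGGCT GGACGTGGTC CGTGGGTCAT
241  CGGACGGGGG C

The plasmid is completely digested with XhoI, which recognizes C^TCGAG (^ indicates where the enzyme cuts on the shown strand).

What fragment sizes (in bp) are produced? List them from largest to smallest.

132, 119 bp

XhoI sites (CTCGAG) start at positions 71, 203.
XhoI cuts after the first base of each site, so after positions 71, 203.
Circular molecule, 2 cuts → 2 fragments:
  72–203 → 132 bp
  204–251 then 1–71 → 48 + 71 = 119 bp
Sorted largest to smallest: 132, 119 bp.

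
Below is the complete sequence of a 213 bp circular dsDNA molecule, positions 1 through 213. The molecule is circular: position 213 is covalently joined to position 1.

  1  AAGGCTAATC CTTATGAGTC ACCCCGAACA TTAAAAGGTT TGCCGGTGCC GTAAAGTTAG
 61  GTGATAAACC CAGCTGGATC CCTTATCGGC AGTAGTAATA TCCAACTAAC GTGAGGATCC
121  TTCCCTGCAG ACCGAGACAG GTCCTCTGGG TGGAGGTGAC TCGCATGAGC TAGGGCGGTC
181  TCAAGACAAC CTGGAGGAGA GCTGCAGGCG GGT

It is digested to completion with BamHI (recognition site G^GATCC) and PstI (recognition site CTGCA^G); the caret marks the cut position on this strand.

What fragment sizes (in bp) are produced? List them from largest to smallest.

83, 77, 39, 14 bp

BamHI sites (GGATCC) start at positions 76, 115.
BamHI cuts after the first base of each site, so after positions 76, 115.
PstI sites (CTGCAG) start at positions 125, 202.
PstI cuts after base 5 of each site (before the last base), so after positions 129, 206.
Combined cut positions: 76, 115, 129, 206.
Circular molecule, 4 cuts → 4 fragments:
  77–115 → 39 bp
  116–129 → 14 bp
  130–206 → 77 bp
  207–213 then 1–76 → 7 + 76 = 83 bp
Sorted largest to smallest: 83, 77, 39, 14 bp.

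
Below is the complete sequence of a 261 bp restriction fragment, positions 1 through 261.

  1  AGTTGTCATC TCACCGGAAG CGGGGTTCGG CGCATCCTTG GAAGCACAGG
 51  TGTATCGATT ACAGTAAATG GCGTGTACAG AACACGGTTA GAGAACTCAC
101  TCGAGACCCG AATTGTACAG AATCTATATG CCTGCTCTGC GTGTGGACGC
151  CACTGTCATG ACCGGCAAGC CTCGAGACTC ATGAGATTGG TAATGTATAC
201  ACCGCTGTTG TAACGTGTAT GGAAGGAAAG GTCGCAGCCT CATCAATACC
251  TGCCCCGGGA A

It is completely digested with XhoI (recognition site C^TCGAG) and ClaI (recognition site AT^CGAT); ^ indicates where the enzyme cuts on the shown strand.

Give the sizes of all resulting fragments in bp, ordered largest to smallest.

XhoI sites (CTCGAG) start at positions 100, 171.
XhoI cuts after the first base of each site, so after positions 100, 171.
The ClaI site (ATCGAT) starts at position 54.
ClaI cuts after base 2 of each site, so after position 55.
Combined cut positions: 55, 100, 171.
Linear molecule, 3 cuts → 4 fragments:
  1–55 → 55 bp
  56–100 → 45 bp
  101–171 → 71 bp
  172–261 → 90 bp
Sorted largest to smallest: 90, 71, 55, 45 bp.

90, 71, 55, 45 bp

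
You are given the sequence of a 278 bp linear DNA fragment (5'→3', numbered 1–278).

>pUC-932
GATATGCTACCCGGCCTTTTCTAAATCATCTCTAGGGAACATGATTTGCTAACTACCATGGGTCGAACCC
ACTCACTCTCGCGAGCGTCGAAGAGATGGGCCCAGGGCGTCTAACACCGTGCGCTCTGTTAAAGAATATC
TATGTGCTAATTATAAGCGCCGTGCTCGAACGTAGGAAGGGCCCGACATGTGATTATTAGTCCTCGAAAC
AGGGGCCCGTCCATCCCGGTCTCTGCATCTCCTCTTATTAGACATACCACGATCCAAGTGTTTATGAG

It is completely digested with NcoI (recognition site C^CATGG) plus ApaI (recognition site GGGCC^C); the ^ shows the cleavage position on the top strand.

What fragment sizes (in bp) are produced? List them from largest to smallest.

81, 61, 56, 46, 34 bp

The NcoI site (CCATGG) starts at position 56.
NcoI cuts after the first base of each site, so after position 56.
ApaI sites (GGGCCC) start at positions 98, 179, 213.
ApaI cuts after base 5 of each site (before the last base), so after positions 102, 183, 217.
Combined cut positions: 56, 102, 183, 217.
Linear molecule, 4 cuts → 5 fragments:
  1–56 → 56 bp
  57–102 → 46 bp
  103–183 → 81 bp
  184–217 → 34 bp
  218–278 → 61 bp
Sorted largest to smallest: 81, 61, 56, 46, 34 bp.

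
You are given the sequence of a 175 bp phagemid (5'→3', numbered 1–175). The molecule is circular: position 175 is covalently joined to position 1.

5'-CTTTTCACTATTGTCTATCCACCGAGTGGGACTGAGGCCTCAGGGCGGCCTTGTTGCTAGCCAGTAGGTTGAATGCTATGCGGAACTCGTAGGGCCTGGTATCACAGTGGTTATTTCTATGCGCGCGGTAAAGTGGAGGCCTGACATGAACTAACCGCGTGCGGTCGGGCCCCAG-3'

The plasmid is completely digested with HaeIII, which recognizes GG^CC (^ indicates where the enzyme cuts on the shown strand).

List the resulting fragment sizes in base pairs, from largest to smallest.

46, 45, 43, 30, 11 bp

HaeIII sites (GGCC) start at positions 36, 47, 93, 138, 168.
HaeIII cuts after base 2 of each site, so after positions 37, 48, 94, 139, 169.
Circular molecule, 5 cuts → 5 fragments:
  38–48 → 11 bp
  49–94 → 46 bp
  95–139 → 45 bp
  140–169 → 30 bp
  170–175 then 1–37 → 6 + 37 = 43 bp
Sorted largest to smallest: 46, 45, 43, 30, 11 bp.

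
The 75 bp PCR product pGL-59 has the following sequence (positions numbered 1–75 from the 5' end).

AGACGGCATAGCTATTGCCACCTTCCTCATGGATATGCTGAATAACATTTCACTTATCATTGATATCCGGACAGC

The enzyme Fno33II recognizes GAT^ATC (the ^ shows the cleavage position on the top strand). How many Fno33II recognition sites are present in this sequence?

GATATC occurs starting at position 62.
Fno33II cuts at 1 site.

1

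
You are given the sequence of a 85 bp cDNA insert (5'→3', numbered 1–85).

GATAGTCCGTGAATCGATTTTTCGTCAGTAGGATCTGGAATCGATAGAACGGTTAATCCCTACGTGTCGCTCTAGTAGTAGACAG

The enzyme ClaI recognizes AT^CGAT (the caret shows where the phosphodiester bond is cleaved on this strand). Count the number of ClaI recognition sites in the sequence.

ATCGAT occurs starting at positions 13, 40.
ClaI cuts at 2 sites.

2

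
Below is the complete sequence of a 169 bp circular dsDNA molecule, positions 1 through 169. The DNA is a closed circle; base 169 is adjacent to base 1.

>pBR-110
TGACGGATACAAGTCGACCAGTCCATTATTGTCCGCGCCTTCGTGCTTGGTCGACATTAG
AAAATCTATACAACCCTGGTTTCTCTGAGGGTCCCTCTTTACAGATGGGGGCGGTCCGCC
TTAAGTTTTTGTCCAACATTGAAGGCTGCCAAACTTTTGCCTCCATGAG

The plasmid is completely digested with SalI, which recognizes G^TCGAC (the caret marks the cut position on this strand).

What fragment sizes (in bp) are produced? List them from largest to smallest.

SalI sites (GTCGAC) start at positions 13, 50.
SalI cuts after the first base of each site, so after positions 13, 50.
Circular molecule, 2 cuts → 2 fragments:
  14–50 → 37 bp
  51–169 then 1–13 → 119 + 13 = 132 bp
Sorted largest to smallest: 132, 37 bp.

132, 37 bp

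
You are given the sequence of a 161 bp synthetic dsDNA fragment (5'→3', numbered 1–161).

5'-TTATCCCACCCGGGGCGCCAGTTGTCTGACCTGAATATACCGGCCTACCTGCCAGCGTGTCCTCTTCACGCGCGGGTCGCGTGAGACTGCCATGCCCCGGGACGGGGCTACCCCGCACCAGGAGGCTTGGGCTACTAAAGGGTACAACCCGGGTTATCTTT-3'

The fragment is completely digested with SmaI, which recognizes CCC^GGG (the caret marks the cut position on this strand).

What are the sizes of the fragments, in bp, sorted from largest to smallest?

87, 52, 11, 11 bp

SmaI sites (CCCGGG) start at positions 9, 96, 148.
SmaI cuts after base 3 of each site, so after positions 11, 98, 150.
Linear molecule, 3 cuts → 4 fragments:
  1–11 → 11 bp
  12–98 → 87 bp
  99–150 → 52 bp
  151–161 → 11 bp
Sorted largest to smallest: 87, 52, 11, 11 bp.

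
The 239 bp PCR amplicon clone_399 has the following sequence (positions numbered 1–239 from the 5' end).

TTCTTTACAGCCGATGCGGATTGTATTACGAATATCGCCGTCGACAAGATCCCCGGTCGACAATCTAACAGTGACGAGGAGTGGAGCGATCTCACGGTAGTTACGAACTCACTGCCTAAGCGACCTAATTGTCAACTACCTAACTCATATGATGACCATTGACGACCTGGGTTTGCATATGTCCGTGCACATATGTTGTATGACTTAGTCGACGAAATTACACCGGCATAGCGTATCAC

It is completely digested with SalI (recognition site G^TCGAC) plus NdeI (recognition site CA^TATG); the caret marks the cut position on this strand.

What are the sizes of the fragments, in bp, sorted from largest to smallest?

91, 40, 31, 30, 17, 16, 14 bp

SalI sites (GTCGAC) start at positions 40, 56, 208.
SalI cuts after the first base of each site, so after positions 40, 56, 208.
NdeI sites (CATATG) start at positions 146, 176, 190.
NdeI cuts after base 2 of each site, so after positions 147, 177, 191.
Combined cut positions: 40, 56, 147, 177, 191, 208.
Linear molecule, 6 cuts → 7 fragments:
  1–40 → 40 bp
  41–56 → 16 bp
  57–147 → 91 bp
  148–177 → 30 bp
  178–191 → 14 bp
  192–208 → 17 bp
  209–239 → 31 bp
Sorted largest to smallest: 91, 40, 31, 30, 17, 16, 14 bp.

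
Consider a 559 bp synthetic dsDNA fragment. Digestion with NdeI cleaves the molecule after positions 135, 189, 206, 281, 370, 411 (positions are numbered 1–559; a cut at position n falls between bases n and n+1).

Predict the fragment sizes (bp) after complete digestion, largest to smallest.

Linear molecule, 6 cuts → 7 fragments:
  135 − 0 = 135 bp
  189 − 135 = 54 bp
  206 − 189 = 17 bp
  281 − 206 = 75 bp
  370 − 281 = 89 bp
  411 − 370 = 41 bp
  559 − 411 = 148 bp
Sorted largest to smallest: 148, 135, 89, 75, 54, 41, 17 bp.

148, 135, 89, 75, 54, 41, 17 bp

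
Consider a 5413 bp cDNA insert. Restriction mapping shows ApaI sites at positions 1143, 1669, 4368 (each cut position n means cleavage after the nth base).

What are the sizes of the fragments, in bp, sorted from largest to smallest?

2699, 1143, 1045, 526 bp

Linear molecule, 3 cuts → 4 fragments:
  1143 − 0 = 1143 bp
  1669 − 1143 = 526 bp
  4368 − 1669 = 2699 bp
  5413 − 4368 = 1045 bp
Sorted largest to smallest: 2699, 1143, 1045, 526 bp.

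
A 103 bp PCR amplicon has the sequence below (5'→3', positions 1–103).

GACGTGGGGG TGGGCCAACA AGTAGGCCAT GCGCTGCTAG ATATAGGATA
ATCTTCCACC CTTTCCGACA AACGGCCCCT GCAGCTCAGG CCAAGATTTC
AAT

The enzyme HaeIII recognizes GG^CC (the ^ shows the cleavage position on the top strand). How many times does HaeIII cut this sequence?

4

GGCC occurs starting at positions 13, 25, 74, 89.
HaeIII cuts at 4 sites.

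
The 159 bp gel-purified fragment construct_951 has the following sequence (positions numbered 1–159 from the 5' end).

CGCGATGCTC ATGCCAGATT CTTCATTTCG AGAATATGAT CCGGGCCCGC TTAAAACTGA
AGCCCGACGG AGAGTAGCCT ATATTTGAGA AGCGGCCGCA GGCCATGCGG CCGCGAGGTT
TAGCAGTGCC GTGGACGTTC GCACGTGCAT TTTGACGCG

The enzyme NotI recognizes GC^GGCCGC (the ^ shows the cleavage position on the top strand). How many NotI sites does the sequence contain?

2

GCGGCCGC occurs starting at positions 92, 107.
NotI cuts at 2 sites.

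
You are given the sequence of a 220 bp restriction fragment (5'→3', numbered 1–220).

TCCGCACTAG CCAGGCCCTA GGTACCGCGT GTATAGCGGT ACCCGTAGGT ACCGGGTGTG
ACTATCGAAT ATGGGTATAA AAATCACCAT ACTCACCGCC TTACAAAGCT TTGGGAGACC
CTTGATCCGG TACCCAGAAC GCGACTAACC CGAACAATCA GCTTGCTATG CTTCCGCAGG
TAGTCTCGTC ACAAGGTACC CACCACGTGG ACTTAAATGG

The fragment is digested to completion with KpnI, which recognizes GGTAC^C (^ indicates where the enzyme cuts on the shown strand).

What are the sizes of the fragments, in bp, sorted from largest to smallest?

KpnI sites (GGTACC) start at positions 21, 38, 48, 129, 195.
KpnI cuts after base 5 of each site (before the last base), so after positions 25, 42, 52, 133, 199.
Linear molecule, 5 cuts → 6 fragments:
  1–25 → 25 bp
  26–42 → 17 bp
  43–52 → 10 bp
  53–133 → 81 bp
  134–199 → 66 bp
  200–220 → 21 bp
Sorted largest to smallest: 81, 66, 25, 21, 17, 10 bp.

81, 66, 25, 21, 17, 10 bp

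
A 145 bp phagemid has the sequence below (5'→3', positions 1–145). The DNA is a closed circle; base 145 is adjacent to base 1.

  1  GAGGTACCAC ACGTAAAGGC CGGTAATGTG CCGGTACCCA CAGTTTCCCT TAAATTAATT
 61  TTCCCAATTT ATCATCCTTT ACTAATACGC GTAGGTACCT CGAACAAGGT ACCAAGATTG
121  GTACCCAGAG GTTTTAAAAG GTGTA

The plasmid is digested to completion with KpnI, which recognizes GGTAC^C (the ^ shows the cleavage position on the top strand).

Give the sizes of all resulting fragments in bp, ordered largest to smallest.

KpnI sites (GGTACC) start at positions 3, 33, 94, 108, 120.
KpnI cuts after base 5 of each site (before the last base), so after positions 7, 37, 98, 112, 124.
Circular molecule, 5 cuts → 5 fragments:
  8–37 → 30 bp
  38–98 → 61 bp
  99–112 → 14 bp
  113–124 → 12 bp
  125–145 then 1–7 → 21 + 7 = 28 bp
Sorted largest to smallest: 61, 30, 28, 14, 12 bp.

61, 30, 28, 14, 12 bp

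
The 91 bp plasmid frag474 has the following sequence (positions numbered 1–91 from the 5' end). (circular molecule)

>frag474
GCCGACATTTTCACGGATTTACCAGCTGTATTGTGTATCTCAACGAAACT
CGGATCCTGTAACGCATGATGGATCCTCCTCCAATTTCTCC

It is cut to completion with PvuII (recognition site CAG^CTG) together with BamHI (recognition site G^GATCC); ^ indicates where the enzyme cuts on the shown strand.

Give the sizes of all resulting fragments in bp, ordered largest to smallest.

The PvuII site (CAGCTG) starts at position 23.
PvuII cuts after base 3 of each site, so after position 25.
BamHI sites (GGATCC) start at positions 52, 71.
BamHI cuts after the first base of each site, so after positions 52, 71.
Combined cut positions: 25, 52, 71.
Circular molecule, 3 cuts → 3 fragments:
  26–52 → 27 bp
  53–71 → 19 bp
  72–91 then 1–25 → 20 + 25 = 45 bp
Sorted largest to smallest: 45, 27, 19 bp.

45, 27, 19 bp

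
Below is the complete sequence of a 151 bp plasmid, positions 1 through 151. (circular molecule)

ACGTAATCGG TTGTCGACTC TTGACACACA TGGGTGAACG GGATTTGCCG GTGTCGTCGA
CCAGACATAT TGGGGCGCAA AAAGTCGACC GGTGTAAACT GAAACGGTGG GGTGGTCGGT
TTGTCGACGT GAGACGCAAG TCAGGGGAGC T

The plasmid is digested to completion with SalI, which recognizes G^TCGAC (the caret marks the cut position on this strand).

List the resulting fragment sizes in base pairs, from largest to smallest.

SalI sites (GTCGAC) start at positions 13, 56, 84, 123.
SalI cuts after the first base of each site, so after positions 13, 56, 84, 123.
Circular molecule, 4 cuts → 4 fragments:
  14–56 → 43 bp
  57–84 → 28 bp
  85–123 → 39 bp
  124–151 then 1–13 → 28 + 13 = 41 bp
Sorted largest to smallest: 43, 41, 39, 28 bp.

43, 41, 39, 28 bp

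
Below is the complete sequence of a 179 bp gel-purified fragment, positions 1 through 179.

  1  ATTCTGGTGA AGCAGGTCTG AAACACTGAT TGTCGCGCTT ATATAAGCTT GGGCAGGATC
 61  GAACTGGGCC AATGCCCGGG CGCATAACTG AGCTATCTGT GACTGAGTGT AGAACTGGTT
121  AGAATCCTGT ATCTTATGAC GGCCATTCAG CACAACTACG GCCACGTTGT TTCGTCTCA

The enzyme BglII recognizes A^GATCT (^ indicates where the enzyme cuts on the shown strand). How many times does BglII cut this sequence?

No occurrence of AGATCT is present in the sequence.
BglII does not cut: 0 sites.

0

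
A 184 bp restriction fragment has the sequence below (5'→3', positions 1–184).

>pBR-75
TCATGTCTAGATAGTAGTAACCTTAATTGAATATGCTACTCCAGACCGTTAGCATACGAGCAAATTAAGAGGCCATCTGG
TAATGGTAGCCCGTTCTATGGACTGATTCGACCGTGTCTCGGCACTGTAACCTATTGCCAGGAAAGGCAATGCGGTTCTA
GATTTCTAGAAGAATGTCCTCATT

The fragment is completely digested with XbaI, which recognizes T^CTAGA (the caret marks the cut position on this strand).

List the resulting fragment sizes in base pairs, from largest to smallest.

151, 19, 8, 6 bp

XbaI sites (TCTAGA) start at positions 6, 157, 165.
XbaI cuts after the first base of each site, so after positions 6, 157, 165.
Linear molecule, 3 cuts → 4 fragments:
  1–6 → 6 bp
  7–157 → 151 bp
  158–165 → 8 bp
  166–184 → 19 bp
Sorted largest to smallest: 151, 19, 8, 6 bp.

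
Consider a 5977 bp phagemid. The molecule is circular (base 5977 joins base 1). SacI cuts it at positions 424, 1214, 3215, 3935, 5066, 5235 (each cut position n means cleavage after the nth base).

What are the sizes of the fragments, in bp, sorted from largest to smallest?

Circular molecule, 6 cuts → 6 fragments:
  1214 − 424 = 790 bp
  3215 − 1214 = 2001 bp
  3935 − 3215 = 720 bp
  5066 − 3935 = 1131 bp
  5235 − 5066 = 169 bp
  wrap: 5977 − 5235 + 424 = 1166 bp
Sorted largest to smallest: 2001, 1166, 1131, 790, 720, 169 bp.

2001, 1166, 1131, 790, 720, 169 bp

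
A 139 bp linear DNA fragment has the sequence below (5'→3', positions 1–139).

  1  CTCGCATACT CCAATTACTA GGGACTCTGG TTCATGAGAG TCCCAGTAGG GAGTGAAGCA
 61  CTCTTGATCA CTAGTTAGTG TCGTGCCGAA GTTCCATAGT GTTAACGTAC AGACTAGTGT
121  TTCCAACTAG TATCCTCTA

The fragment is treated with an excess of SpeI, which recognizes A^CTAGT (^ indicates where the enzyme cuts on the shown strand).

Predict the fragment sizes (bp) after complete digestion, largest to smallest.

SpeI sites (ACTAGT) start at positions 70, 113, 126.
SpeI cuts after the first base of each site, so after positions 70, 113, 126.
Linear molecule, 3 cuts → 4 fragments:
  1–70 → 70 bp
  71–113 → 43 bp
  114–126 → 13 bp
  127–139 → 13 bp
Sorted largest to smallest: 70, 43, 13, 13 bp.

70, 43, 13, 13 bp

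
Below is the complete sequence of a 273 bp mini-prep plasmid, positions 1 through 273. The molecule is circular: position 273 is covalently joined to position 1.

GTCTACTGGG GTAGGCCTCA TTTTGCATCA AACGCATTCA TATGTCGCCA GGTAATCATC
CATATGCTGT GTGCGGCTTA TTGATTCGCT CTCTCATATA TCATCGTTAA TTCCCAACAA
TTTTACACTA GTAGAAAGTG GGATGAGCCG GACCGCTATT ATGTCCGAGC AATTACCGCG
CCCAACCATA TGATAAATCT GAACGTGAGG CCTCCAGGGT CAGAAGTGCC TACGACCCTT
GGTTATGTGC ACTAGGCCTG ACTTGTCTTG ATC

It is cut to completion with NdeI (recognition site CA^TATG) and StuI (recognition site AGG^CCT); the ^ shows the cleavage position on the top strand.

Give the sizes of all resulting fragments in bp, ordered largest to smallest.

126, 46, 32, 25, 22, 22 bp

NdeI sites (CATATG) start at positions 39, 61, 187.
NdeI cuts after base 2 of each site, so after positions 40, 62, 188.
StuI sites (AGGCCT) start at positions 13, 208, 254.
StuI cuts after base 3 of each site, so after positions 15, 210, 256.
Combined cut positions: 15, 40, 62, 188, 210, 256.
Circular molecule, 6 cuts → 6 fragments:
  16–40 → 25 bp
  41–62 → 22 bp
  63–188 → 126 bp
  189–210 → 22 bp
  211–256 → 46 bp
  257–273 then 1–15 → 17 + 15 = 32 bp
Sorted largest to smallest: 126, 46, 32, 25, 22, 22 bp.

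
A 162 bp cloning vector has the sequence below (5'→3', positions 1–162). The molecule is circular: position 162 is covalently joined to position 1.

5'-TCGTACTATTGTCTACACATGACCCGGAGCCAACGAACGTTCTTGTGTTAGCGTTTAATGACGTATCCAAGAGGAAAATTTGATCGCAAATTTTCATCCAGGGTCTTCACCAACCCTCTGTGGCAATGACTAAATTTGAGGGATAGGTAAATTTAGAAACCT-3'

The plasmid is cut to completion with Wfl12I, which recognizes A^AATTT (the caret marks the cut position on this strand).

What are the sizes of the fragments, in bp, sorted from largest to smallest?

89, 44, 17, 12 bp

Wfl12I sites (AAATTT) start at positions 76, 88, 132, 149.
Wfl12I cuts after the first base of each site, so after positions 76, 88, 132, 149.
Circular molecule, 4 cuts → 4 fragments:
  77–88 → 12 bp
  89–132 → 44 bp
  133–149 → 17 bp
  150–162 then 1–76 → 13 + 76 = 89 bp
Sorted largest to smallest: 89, 44, 17, 12 bp.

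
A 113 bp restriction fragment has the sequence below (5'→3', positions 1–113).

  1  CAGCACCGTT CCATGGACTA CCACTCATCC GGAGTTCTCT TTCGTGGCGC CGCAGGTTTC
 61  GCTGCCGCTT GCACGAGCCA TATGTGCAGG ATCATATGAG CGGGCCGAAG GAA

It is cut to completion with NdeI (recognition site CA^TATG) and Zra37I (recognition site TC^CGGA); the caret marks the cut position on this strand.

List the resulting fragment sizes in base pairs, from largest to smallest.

NdeI sites (CATATG) start at positions 79, 93.
NdeI cuts after base 2 of each site, so after positions 80, 94.
The Zra37I site (TCCGGA) starts at position 28.
Zra37I cuts after base 2 of each site, so after position 29.
Combined cut positions: 29, 80, 94.
Linear molecule, 3 cuts → 4 fragments:
  1–29 → 29 bp
  30–80 → 51 bp
  81–94 → 14 bp
  95–113 → 19 bp
Sorted largest to smallest: 51, 29, 19, 14 bp.

51, 29, 19, 14 bp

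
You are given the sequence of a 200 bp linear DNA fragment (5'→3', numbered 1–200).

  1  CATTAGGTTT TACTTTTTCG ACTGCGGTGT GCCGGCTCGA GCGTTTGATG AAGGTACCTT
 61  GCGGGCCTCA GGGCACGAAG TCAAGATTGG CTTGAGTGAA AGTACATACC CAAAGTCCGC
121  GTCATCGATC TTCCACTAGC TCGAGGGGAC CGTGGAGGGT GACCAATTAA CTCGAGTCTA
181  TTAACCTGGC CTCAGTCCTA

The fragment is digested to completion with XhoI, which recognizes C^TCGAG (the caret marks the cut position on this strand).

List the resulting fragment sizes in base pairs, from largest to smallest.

104, 36, 31, 29 bp

XhoI sites (CTCGAG) start at positions 36, 140, 171.
XhoI cuts after the first base of each site, so after positions 36, 140, 171.
Linear molecule, 3 cuts → 4 fragments:
  1–36 → 36 bp
  37–140 → 104 bp
  141–171 → 31 bp
  172–200 → 29 bp
Sorted largest to smallest: 104, 36, 31, 29 bp.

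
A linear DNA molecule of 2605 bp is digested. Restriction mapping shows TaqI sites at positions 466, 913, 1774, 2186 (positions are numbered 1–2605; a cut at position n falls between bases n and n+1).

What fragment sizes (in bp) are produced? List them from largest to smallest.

861, 466, 447, 419, 412 bp

Linear molecule, 4 cuts → 5 fragments:
  466 − 0 = 466 bp
  913 − 466 = 447 bp
  1774 − 913 = 861 bp
  2186 − 1774 = 412 bp
  2605 − 2186 = 419 bp
Sorted largest to smallest: 861, 466, 447, 419, 412 bp.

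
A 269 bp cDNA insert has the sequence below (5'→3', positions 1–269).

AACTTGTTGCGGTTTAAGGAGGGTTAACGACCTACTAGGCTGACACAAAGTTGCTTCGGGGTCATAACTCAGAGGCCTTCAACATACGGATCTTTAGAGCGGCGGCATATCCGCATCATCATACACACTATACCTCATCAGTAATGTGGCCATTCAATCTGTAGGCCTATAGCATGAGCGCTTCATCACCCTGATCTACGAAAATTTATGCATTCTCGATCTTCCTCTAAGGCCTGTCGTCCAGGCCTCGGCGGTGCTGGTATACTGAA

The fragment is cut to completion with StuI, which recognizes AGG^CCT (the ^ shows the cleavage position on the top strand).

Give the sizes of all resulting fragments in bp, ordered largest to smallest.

90, 75, 67, 24, 13 bp

StuI sites (AGGCCT) start at positions 73, 163, 230, 243.
StuI cuts after base 3 of each site, so after positions 75, 165, 232, 245.
Linear molecule, 4 cuts → 5 fragments:
  1–75 → 75 bp
  76–165 → 90 bp
  166–232 → 67 bp
  233–245 → 13 bp
  246–269 → 24 bp
Sorted largest to smallest: 90, 75, 67, 24, 13 bp.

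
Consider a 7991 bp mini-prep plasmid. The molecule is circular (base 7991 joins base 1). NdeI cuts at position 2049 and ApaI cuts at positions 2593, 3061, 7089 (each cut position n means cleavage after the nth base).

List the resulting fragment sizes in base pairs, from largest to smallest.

4028, 2951, 544, 468 bp

Combined cut positions (sorted): 2049, 2593, 3061, 7089.
Circular molecule, 4 cuts → 4 fragments:
  2593 − 2049 = 544 bp
  3061 − 2593 = 468 bp
  7089 − 3061 = 4028 bp
  wrap: 7991 − 7089 + 2049 = 2951 bp
Sorted largest to smallest: 4028, 2951, 544, 468 bp.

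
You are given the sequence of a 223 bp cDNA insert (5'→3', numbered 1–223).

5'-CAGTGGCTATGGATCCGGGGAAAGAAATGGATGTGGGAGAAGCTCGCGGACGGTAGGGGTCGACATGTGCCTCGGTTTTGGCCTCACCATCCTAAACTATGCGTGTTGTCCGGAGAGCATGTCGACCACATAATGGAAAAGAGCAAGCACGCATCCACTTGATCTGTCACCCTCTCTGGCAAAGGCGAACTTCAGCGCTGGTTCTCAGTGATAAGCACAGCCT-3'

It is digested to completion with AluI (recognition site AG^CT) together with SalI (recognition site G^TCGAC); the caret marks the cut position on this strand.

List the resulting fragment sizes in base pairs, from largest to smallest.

The AluI site (AGCT) starts at position 41.
AluI cuts after base 2 of each site, so after position 42.
SalI sites (GTCGAC) start at positions 59, 121.
SalI cuts after the first base of each site, so after positions 59, 121.
Combined cut positions: 42, 59, 121.
Linear molecule, 3 cuts → 4 fragments:
  1–42 → 42 bp
  43–59 → 17 bp
  60–121 → 62 bp
  122–223 → 102 bp
Sorted largest to smallest: 102, 62, 42, 17 bp.

102, 62, 42, 17 bp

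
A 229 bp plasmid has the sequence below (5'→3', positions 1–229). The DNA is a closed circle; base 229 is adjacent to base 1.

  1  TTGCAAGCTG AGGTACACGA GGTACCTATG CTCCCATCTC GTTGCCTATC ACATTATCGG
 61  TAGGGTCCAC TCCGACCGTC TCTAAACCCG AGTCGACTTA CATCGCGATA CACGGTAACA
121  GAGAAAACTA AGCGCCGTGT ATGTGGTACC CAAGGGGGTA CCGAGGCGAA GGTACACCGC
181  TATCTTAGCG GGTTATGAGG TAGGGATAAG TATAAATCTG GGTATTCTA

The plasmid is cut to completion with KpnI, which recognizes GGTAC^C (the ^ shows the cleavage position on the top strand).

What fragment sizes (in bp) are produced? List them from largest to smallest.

124, 93, 12 bp

KpnI sites (GGTACC) start at positions 21, 145, 157.
KpnI cuts after base 5 of each site (before the last base), so after positions 25, 149, 161.
Circular molecule, 3 cuts → 3 fragments:
  26–149 → 124 bp
  150–161 → 12 bp
  162–229 then 1–25 → 68 + 25 = 93 bp
Sorted largest to smallest: 124, 93, 12 bp.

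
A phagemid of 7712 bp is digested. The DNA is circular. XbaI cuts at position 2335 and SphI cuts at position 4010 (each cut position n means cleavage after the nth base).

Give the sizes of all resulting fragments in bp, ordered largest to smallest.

Combined cut positions (sorted): 2335, 4010.
Circular molecule, 2 cuts → 2 fragments:
  4010 − 2335 = 1675 bp
  wrap: 7712 − 4010 + 2335 = 6037 bp
Sorted largest to smallest: 6037, 1675 bp.

6037, 1675 bp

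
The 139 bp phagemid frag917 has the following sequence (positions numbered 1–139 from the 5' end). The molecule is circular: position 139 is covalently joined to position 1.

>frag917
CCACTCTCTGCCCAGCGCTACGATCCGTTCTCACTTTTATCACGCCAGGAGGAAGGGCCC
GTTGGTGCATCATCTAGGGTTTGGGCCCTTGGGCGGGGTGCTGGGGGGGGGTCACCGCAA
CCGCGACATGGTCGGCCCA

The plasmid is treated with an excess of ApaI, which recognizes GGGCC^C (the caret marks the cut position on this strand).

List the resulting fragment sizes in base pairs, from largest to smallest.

ApaI sites (GGGCCC) start at positions 55, 83.
ApaI cuts after base 5 of each site (before the last base), so after positions 59, 87.
Circular molecule, 2 cuts → 2 fragments:
  60–87 → 28 bp
  88–139 then 1–59 → 52 + 59 = 111 bp
Sorted largest to smallest: 111, 28 bp.

111, 28 bp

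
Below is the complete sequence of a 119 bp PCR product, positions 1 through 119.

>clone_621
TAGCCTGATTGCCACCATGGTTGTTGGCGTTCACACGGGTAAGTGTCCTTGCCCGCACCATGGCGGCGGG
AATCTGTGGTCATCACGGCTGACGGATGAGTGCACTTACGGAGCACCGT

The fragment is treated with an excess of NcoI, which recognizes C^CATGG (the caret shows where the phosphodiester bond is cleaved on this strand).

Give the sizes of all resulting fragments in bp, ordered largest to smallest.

61, 43, 15 bp

NcoI sites (CCATGG) start at positions 15, 58.
NcoI cuts after the first base of each site, so after positions 15, 58.
Linear molecule, 2 cuts → 3 fragments:
  1–15 → 15 bp
  16–58 → 43 bp
  59–119 → 61 bp
Sorted largest to smallest: 61, 43, 15 bp.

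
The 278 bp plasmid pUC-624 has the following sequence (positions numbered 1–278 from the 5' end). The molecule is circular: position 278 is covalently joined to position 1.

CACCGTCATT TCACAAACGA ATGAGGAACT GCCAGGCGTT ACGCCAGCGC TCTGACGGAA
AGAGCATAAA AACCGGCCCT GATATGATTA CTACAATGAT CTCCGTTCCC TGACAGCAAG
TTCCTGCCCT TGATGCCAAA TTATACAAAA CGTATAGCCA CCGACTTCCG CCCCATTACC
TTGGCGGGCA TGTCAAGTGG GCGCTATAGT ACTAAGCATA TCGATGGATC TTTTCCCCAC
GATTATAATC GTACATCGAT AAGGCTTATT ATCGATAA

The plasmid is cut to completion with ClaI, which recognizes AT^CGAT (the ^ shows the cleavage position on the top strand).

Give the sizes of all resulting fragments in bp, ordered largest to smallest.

227, 35, 16 bp

ClaI sites (ATCGAT) start at positions 220, 255, 271.
ClaI cuts after base 2 of each site, so after positions 221, 256, 272.
Circular molecule, 3 cuts → 3 fragments:
  222–256 → 35 bp
  257–272 → 16 bp
  273–278 then 1–221 → 6 + 221 = 227 bp
Sorted largest to smallest: 227, 35, 16 bp.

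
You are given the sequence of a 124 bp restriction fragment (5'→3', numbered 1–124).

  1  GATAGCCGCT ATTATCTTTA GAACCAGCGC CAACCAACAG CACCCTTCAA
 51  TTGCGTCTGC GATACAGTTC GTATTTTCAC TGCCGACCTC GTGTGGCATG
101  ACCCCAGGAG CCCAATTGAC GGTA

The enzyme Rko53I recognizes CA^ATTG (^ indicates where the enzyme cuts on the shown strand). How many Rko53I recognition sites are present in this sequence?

CAATTG occurs starting at positions 48, 113.
Rko53I cuts at 2 sites.

2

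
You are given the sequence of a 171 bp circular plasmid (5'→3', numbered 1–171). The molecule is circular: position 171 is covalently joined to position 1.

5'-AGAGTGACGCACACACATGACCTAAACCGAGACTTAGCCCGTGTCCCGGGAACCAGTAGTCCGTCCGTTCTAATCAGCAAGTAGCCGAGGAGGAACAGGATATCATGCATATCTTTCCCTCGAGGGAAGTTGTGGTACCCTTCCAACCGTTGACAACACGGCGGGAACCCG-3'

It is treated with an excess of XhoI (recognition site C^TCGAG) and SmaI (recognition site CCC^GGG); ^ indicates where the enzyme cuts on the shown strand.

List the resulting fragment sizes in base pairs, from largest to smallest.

The XhoI site (CTCGAG) starts at position 119.
XhoI cuts after the first base of each site, so after position 119.
The SmaI site (CCCGGG) starts at position 45.
SmaI cuts after base 3 of each site, so after position 47.
Combined cut positions: 47, 119.
Circular molecule, 2 cuts → 2 fragments:
  48–119 → 72 bp
  120–171 then 1–47 → 52 + 47 = 99 bp
Sorted largest to smallest: 99, 72 bp.

99, 72 bp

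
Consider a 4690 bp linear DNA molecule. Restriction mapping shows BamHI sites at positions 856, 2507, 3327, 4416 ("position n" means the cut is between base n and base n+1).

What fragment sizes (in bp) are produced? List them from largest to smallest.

Linear molecule, 4 cuts → 5 fragments:
  856 − 0 = 856 bp
  2507 − 856 = 1651 bp
  3327 − 2507 = 820 bp
  4416 − 3327 = 1089 bp
  4690 − 4416 = 274 bp
Sorted largest to smallest: 1651, 1089, 856, 820, 274 bp.

1651, 1089, 856, 820, 274 bp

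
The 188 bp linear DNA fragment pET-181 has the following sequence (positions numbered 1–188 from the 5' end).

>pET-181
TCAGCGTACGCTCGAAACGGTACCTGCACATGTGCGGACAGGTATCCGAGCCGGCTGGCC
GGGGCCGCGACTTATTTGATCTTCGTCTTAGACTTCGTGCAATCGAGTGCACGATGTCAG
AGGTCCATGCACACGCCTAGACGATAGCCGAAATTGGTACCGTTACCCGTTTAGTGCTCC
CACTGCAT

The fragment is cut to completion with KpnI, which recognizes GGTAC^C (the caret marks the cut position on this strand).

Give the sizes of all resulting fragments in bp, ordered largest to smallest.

KpnI sites (GGTACC) start at positions 19, 156.
KpnI cuts after base 5 of each site (before the last base), so after positions 23, 160.
Linear molecule, 2 cuts → 3 fragments:
  1–23 → 23 bp
  24–160 → 137 bp
  161–188 → 28 bp
Sorted largest to smallest: 137, 28, 23 bp.

137, 28, 23 bp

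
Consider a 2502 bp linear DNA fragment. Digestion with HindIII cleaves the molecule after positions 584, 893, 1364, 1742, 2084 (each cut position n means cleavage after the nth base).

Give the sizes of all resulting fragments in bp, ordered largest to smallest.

584, 471, 418, 378, 342, 309 bp

Linear molecule, 5 cuts → 6 fragments:
  584 − 0 = 584 bp
  893 − 584 = 309 bp
  1364 − 893 = 471 bp
  1742 − 1364 = 378 bp
  2084 − 1742 = 342 bp
  2502 − 2084 = 418 bp
Sorted largest to smallest: 584, 471, 418, 378, 342, 309 bp.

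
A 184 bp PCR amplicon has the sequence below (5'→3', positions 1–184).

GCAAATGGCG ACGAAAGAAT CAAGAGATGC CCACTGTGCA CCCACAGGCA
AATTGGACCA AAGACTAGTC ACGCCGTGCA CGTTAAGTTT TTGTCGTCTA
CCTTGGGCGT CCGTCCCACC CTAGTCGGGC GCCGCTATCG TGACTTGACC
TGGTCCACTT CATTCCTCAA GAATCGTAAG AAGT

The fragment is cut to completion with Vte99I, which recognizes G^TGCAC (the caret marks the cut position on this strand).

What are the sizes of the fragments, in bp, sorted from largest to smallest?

108, 40, 36 bp

Vte99I sites (GTGCAC) start at positions 36, 76.
Vte99I cuts after the first base of each site, so after positions 36, 76.
Linear molecule, 2 cuts → 3 fragments:
  1–36 → 36 bp
  37–76 → 40 bp
  77–184 → 108 bp
Sorted largest to smallest: 108, 40, 36 bp.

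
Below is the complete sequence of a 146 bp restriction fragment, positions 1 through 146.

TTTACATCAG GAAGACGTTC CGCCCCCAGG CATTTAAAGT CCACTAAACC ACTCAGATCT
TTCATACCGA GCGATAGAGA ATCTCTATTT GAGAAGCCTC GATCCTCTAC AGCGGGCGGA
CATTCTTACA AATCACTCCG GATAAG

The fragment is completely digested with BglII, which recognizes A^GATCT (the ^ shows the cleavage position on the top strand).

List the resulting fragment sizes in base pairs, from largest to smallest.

The BglII site (AGATCT) starts at position 55.
BglII cuts after the first base of each site, so after position 55.
Linear molecule, 1 cut → 2 fragments:
  1–55 → 55 bp
  56–146 → 91 bp
Sorted largest to smallest: 91, 55 bp.

91, 55 bp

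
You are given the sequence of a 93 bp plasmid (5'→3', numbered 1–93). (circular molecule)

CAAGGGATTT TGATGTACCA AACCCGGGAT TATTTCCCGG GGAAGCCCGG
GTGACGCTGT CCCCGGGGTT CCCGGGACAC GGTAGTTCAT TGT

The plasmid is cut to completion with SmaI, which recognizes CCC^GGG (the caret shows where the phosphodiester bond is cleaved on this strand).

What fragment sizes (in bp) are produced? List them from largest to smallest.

45, 16, 13, 10, 9 bp

SmaI sites (CCCGGG) start at positions 23, 36, 46, 62, 71.
SmaI cuts after base 3 of each site, so after positions 25, 38, 48, 64, 73.
Circular molecule, 5 cuts → 5 fragments:
  26–38 → 13 bp
  39–48 → 10 bp
  49–64 → 16 bp
  65–73 → 9 bp
  74–93 then 1–25 → 20 + 25 = 45 bp
Sorted largest to smallest: 45, 16, 13, 10, 9 bp.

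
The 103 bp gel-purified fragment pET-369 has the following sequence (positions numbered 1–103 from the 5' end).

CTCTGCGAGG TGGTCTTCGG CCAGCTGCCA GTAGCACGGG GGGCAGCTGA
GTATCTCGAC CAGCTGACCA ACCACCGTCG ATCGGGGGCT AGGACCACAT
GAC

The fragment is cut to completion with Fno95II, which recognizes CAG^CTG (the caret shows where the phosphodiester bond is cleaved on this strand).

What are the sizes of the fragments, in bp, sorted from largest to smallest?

40, 24, 22, 17 bp

Fno95II sites (CAGCTG) start at positions 22, 44, 61.
Fno95II cuts after base 3 of each site, so after positions 24, 46, 63.
Linear molecule, 3 cuts → 4 fragments:
  1–24 → 24 bp
  25–46 → 22 bp
  47–63 → 17 bp
  64–103 → 40 bp
Sorted largest to smallest: 40, 24, 22, 17 bp.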